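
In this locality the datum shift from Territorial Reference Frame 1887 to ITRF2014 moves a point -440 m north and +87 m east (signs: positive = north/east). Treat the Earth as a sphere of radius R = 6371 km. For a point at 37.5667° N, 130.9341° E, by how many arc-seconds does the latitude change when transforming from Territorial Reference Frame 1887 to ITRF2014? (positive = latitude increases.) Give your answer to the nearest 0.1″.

Δφ = -14.2″

On a sphere of radius R, 1 rad of latitude = R, so Δφ = ΔN / R = -440.0 / 6371000 = -6.9063e-05 rad = -14.245″.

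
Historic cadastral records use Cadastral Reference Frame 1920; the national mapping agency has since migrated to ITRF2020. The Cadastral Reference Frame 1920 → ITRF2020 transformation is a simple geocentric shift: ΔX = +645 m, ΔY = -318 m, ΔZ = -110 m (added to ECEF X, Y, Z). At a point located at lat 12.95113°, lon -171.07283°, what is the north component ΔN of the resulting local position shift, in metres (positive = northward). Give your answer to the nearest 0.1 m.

ΔN = 24.5 m

At φ = 12.95113°, λ = -171.07283°: sin φ = 0.224120, cos φ = 0.974562, sin λ = -0.155179, cos λ = -0.987886.
ΔN = −sin φ cos λ·ΔX − sin φ sin λ·ΔY + cos φ·ΔZ = −(0.224120)(-0.987886)(645) − (0.224120)(-0.155179)(-318) + (0.974562)(-110) = 24.54 m.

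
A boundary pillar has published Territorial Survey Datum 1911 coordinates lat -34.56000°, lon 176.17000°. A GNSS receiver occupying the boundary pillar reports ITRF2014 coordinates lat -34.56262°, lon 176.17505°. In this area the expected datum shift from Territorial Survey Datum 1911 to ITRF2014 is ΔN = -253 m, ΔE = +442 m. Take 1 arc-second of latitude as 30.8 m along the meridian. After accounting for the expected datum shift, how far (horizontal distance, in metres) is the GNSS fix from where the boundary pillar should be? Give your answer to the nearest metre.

Observed coordinate differences: Δφ = -0.00262°, Δλ = +0.00505°.
Converting to metres (1° lat = 110880 m, cos φ = 0.823533): observed ΔN = -290.5 m, observed ΔE = 461.1 m.
Subtracting the expected shift leaves a residual of -290.5 − (-253) = -37.5 m north and 461.1 − (442) = 19.1 m east.
Residual distance = √((-37.5)² + 19.1²) = 42.1 m.

42 m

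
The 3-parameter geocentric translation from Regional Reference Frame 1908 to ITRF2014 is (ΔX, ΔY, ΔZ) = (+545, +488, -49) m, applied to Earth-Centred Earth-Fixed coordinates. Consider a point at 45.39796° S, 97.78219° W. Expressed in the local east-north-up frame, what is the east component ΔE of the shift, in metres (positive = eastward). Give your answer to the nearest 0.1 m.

ΔE = 473.9 m

At φ = -45.39796°, λ = -97.78219°: sin φ = -0.712001, cos φ = 0.702178, sin λ = -0.990790, cos λ = -0.135408.
ΔE = −sin λ·ΔX + cos λ·ΔY = −(-0.990790)·(545) + (-0.135408)·(488) = 473.90 m.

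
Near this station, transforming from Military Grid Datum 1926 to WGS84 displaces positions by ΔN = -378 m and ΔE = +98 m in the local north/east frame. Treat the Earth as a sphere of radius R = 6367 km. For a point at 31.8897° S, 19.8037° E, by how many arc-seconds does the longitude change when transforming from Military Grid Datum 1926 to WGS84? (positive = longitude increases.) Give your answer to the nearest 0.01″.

At latitude -31.8897°, cos φ = 0.849067.
One radian of longitude at latitude φ spans R cos φ, so Δλ = ΔE / (R cos φ) = 98.0 / (6367000 × 0.849067) = 1.8128e-05 rad = 3.739″.

Δλ = 3.74″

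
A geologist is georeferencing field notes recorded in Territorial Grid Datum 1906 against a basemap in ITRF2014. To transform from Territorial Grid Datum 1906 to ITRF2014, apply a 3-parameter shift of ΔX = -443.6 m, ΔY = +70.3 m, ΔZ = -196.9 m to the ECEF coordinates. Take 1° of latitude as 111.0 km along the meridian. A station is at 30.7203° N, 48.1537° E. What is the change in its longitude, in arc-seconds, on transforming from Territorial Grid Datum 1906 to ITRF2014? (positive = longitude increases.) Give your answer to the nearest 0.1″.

Δλ = 14.2″

sin φ = 0.510848, cos φ = 0.859671, sin λ = 0.744937, cos λ = 0.667135.
East component: ΔE = −sin λ·ΔX + cos λ·ΔY = −(0.744937)(-443.6) + (0.667135)(70.3) = 377.35 m.
1° of latitude spans 111000 m; at latitude φ, 1° of longitude spans that × cos φ = 95423.5 m, so Δλ = 377.35 / 95423.5 × 3600 = 14.236″.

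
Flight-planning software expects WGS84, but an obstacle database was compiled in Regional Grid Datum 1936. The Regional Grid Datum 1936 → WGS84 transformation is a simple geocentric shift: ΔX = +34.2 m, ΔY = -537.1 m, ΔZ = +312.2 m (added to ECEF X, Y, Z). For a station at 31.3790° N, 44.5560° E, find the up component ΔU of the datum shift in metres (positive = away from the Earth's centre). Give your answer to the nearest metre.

ΔU = -138 m

At φ = 31.3790°, λ = 44.5560°: sin φ = 0.520697, cos φ = 0.853742, sin λ = 0.701606, cos λ = 0.712565.
ΔU = cos φ cos λ·ΔX + cos φ sin λ·ΔY + sin φ·ΔZ = (0.853742)(0.712565)(34.2) + (0.853742)(0.701606)(-537.1) + (0.520697)(312.2) = -138.35 m.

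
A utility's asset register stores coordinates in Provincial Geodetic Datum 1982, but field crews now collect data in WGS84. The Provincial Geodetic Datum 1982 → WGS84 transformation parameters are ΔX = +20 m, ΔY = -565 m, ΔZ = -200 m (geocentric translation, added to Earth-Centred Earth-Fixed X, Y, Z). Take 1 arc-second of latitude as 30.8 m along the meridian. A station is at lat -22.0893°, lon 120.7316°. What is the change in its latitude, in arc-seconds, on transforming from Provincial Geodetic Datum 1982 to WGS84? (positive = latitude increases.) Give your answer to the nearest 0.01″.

sin φ = -0.376051, cos φ = 0.926599, sin λ = 0.859571, cos λ = -0.511017.
North component: ΔN = −sin φ cos λ·ΔX − sin φ sin λ·ΔY + cos φ·ΔZ = −(-0.376051)(-0.511017)(20) − (-0.376051)(0.859571)(-565) + (0.926599)(-200) = -371.80 m.
1° of latitude spans 3600 × 30.80 = 110880 m, so Δφ = -371.80 / 110880 × 3600 = -12.071″.

Δφ = -12.07″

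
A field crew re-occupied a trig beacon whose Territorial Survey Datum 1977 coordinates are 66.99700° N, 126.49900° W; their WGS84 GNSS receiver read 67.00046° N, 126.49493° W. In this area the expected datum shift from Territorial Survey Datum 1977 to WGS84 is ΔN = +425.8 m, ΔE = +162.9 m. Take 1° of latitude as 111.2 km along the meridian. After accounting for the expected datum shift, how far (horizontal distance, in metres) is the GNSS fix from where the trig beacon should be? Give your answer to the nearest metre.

Observed coordinate differences: Δφ = +0.00346°, Δλ = +0.00407°.
Converting to metres (1° lat = 111200 m, cos φ = 0.390779): observed ΔN = 384.8 m, observed ΔE = 176.9 m.
Subtracting the expected shift leaves a residual of 384.8 − (425.8) = -41.0 m north and 176.9 − (162.9) = 14.0 m east.
Residual distance = √((-41.0)² + 14.0²) = 43.4 m.

43 m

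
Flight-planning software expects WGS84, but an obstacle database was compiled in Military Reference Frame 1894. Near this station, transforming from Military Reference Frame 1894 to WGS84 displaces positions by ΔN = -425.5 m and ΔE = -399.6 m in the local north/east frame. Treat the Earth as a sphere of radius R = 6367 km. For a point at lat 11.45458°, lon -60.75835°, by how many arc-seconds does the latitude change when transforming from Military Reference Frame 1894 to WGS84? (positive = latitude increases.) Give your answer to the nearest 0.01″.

Δφ = -13.78″

On a sphere of radius R, 1 rad of latitude = R, so Δφ = ΔN / R = -425.5 / 6367000 = -6.6829e-05 rad = -13.784″.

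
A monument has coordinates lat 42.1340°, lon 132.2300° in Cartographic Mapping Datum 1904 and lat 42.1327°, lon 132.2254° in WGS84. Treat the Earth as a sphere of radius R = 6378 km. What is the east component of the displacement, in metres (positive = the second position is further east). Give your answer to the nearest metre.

ΔE = -380 m

Δφ = 42.1327° − 42.1340° = -0.0013°; Δλ = 132.2254° − 132.2300° = -0.0046°.
1° along a meridian = πR/180 = 111317 m.
ΔN = Δφ × 111317 = -144.7 m; ΔE = Δλ × 111317 × cos(42.1340°) = -0.0046 × 111317 × 0.741578 = -379.7 m.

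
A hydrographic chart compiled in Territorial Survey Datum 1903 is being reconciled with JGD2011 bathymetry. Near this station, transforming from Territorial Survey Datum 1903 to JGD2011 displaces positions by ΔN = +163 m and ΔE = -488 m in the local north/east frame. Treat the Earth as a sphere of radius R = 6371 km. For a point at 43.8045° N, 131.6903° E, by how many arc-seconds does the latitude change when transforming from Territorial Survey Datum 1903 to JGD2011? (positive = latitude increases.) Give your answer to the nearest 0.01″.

Δφ = 5.28″

On a sphere of radius R, 1 rad of latitude = R, so Δφ = ΔN / R = 163.0 / 6371000 = 2.5585e-05 rad = 5.277″.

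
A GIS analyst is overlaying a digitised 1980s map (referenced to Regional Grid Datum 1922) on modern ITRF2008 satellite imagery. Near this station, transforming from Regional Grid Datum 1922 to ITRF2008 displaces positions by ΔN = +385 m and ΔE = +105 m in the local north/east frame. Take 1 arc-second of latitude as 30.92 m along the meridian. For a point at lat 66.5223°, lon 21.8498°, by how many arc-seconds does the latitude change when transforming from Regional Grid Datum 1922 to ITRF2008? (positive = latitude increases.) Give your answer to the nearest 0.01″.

1″ of latitude = 30.92 m, so Δφ = 385.0 / 30.92 = 12.451″.

Δφ = 12.45″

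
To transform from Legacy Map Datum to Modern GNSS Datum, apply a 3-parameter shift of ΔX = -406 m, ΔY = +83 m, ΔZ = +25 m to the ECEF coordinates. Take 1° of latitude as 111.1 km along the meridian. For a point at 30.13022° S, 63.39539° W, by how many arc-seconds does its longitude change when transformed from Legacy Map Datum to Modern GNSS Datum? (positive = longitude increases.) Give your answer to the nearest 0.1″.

sin φ = -0.501967, cos φ = 0.864887, sin λ = -0.894118, cos λ = 0.447831.
East component: ΔE = −sin λ·ΔX + cos λ·ΔY = −(-0.894118)(-406) + (0.447831)(83) = -325.84 m.
1° of latitude spans 111100 m; at latitude φ, 1° of longitude spans that × cos φ = 96088.9 m, so Δλ = -325.84 / 96088.9 × 3600 = -12.208″.

Δλ = -12.2″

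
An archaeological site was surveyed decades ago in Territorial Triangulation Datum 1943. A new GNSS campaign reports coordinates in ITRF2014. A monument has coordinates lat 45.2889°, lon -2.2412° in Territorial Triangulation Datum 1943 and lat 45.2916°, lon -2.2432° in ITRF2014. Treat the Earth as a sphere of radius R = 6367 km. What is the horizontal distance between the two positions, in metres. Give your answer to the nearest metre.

338 m

Δφ = 45.2916° − 45.2889° = +0.0027°; Δλ = -2.2432° − -2.2412° = -0.0020°.
1° along a meridian = πR/180 = 111125 m.
ΔN = Δφ × 111125 = 300.0 m; ΔE = Δλ × 111125 × cos(45.2889°) = -0.0020 × 111125 × 0.703532 = -156.4 m.
Distance = √(ΔE² + ΔN²) = √((-156.4)² + 300.0²) = 338.3 m.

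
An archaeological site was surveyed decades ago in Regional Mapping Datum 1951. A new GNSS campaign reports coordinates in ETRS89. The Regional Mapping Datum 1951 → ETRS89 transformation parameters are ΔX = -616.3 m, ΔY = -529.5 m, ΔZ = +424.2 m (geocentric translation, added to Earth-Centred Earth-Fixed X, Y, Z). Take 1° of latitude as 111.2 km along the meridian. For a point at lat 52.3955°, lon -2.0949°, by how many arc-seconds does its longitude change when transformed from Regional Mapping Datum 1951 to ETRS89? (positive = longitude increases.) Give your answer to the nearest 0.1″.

sin φ = 0.792242, cos φ = 0.610207, sin λ = -0.036555, cos λ = 0.999332.
East component: ΔE = −sin λ·ΔX + cos λ·ΔY = −(-0.036555)(-616.3) + (0.999332)(-529.5) = -551.67 m.
1° of latitude spans 111200 m; at latitude φ, 1° of longitude spans that × cos φ = 67855.1 m, so Δλ = -551.67 / 67855.1 × 3600 = -29.269″.

Δλ = -29.3″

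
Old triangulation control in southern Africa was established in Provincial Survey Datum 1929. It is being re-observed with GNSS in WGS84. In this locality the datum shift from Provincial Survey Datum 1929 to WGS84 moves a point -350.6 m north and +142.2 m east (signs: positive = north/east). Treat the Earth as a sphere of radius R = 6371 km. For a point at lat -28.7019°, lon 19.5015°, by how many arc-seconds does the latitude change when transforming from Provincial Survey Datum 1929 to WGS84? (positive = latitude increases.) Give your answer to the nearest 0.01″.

On a sphere of radius R, 1 rad of latitude = R, so Δφ = ΔN / R = -350.6 / 6371000 = -5.5031e-05 rad = -11.351″.

Δφ = -11.35″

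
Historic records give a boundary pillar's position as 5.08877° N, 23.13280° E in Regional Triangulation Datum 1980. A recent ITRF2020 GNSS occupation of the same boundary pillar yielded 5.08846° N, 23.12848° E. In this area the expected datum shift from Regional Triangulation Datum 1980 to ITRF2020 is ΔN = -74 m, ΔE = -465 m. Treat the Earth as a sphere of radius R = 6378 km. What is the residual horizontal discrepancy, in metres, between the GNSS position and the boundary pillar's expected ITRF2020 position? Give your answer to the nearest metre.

42 m

Observed coordinate differences: Δφ = -0.00031°, Δλ = -0.00432°.
Converting to metres (1° lat = 111317 m, cos φ = 0.996058): observed ΔN = -34.5 m, observed ΔE = -479.0 m.
Subtracting the expected shift leaves a residual of -34.5 − (-74) = 39.5 m north and -479.0 − (-465) = -14.0 m east.
Residual distance = √(39.5² + (-14.0)²) = 41.9 m.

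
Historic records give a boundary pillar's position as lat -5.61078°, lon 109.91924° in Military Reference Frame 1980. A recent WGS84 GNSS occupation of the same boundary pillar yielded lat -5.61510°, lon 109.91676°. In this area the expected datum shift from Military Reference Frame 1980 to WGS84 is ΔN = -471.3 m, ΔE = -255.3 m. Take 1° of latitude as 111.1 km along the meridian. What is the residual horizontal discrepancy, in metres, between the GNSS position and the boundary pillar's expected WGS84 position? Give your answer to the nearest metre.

21 m

Observed coordinate differences: Δφ = -0.00432°, Δλ = -0.00248°.
Converting to metres (1° lat = 111100 m, cos φ = 0.995209): observed ΔN = -480.0 m, observed ΔE = -274.2 m.
Subtracting the expected shift leaves a residual of -480.0 − (-471.3) = -8.7 m north and -274.2 − (-255.3) = -18.9 m east.
Residual distance = √((-8.7)² + (-18.9)²) = 20.8 m.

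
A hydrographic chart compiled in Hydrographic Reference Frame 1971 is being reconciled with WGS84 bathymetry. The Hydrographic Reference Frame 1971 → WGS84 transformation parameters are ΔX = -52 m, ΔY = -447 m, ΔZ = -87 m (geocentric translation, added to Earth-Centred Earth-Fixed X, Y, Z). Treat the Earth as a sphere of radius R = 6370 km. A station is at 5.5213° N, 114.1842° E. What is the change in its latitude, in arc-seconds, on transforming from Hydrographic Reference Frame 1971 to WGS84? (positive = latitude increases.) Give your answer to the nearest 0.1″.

Δφ = -1.6″

sin φ = 0.096216, cos φ = 0.995360, sin λ = 0.912233, cos λ = -0.409671.
North component: ΔN = −sin φ cos λ·ΔX − sin φ sin λ·ΔY + cos φ·ΔZ = −(0.096216)(-0.409671)(-52) − (0.096216)(0.912233)(-447) + (0.995360)(-87) = -49.41 m.
1° of latitude spans πR/180 = 111177 m, so Δφ = -49.41 / 111177 × 3600 = -1.600″.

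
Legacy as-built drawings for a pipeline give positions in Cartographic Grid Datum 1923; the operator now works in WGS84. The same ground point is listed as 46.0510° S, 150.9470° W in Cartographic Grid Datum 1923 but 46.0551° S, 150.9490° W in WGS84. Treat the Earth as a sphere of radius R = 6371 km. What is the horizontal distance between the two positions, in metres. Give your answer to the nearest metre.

Δφ = -46.0551° − -46.0510° = -0.0041°; Δλ = -150.9490° − -150.9470° = -0.0020°.
1° along a meridian = πR/180 = 111195 m.
ΔN = Δφ × 111195 = -455.9 m; ΔE = Δλ × 111195 × cos(-46.0510°) = -0.0020 × 111195 × 0.694018 = -154.3 m.
Distance = √(ΔE² + ΔN²) = √((-154.3)² + (-455.9)²) = 481.3 m.

481 m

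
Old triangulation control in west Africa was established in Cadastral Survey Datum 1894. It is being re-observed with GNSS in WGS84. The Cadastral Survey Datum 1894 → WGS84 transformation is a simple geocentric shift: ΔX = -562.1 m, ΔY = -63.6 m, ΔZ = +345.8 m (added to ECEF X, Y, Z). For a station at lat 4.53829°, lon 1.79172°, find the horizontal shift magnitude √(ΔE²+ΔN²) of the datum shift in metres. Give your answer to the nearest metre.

The local east axis at (φ, λ) is (−sin λ, cos λ, 0), so ΔE = −sin(1.79172°)·(-562.1) + cos(1.79172°)·(-63.6) = -45.99 m.
The local north axis is (−sin φ cos λ, −sin φ sin λ, cos φ), giving ΔN = 44.455 + 0.157 + 344.716 = 389.33 m.
Horizontal magnitude = √(ΔE² + ΔN²) = √((-45.99)² + 389.33²) = 392.04 m.

392 m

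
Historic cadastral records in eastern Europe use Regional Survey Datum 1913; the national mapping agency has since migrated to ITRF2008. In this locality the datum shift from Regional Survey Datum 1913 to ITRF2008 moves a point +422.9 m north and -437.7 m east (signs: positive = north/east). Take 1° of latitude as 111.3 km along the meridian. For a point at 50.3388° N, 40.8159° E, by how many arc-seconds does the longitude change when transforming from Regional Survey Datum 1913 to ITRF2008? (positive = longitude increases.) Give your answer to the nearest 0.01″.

At latitude 50.3388°, cos φ = 0.638247.
1° of longitude at this latitude = 111.3 × cos φ = 71.04 km, so Δλ = -437.7 / 71036.9 = -0.0061616° = -22.182″.

Δλ = -22.18″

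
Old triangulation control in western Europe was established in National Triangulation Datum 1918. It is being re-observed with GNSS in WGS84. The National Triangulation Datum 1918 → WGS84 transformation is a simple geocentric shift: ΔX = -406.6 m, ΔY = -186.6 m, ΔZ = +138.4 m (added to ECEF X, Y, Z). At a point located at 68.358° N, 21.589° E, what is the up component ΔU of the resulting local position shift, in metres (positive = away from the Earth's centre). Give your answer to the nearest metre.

At φ = 68.358°, λ = 21.589°: sin φ = 0.929506, cos φ = 0.368806, sin λ = 0.367946, cos λ = 0.929847.
ΔU = cos φ cos λ·ΔX + cos φ sin λ·ΔY + sin φ·ΔZ = (0.368806)(0.929847)(-406.6) + (0.368806)(0.367946)(-186.6) + (0.929506)(138.4) = -36.11 m.

ΔU = -36 m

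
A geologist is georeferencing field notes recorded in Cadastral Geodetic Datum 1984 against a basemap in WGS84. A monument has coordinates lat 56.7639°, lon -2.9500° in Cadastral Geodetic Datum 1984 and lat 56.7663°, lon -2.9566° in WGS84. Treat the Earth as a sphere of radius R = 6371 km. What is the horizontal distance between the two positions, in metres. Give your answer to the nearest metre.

483 m

Δφ = 56.7663° − 56.7639° = +0.0024°; Δλ = -2.9566° − -2.9500° = -0.0066°.
1° along a meridian = πR/180 = 111195 m.
ΔN = Δφ × 111195 = 266.9 m; ΔE = Δλ × 111195 × cos(56.7639°) = -0.0066 × 111195 × 0.548090 = -402.2 m.
Distance = √(ΔE² + ΔN²) = √((-402.2)² + 266.9²) = 482.7 m.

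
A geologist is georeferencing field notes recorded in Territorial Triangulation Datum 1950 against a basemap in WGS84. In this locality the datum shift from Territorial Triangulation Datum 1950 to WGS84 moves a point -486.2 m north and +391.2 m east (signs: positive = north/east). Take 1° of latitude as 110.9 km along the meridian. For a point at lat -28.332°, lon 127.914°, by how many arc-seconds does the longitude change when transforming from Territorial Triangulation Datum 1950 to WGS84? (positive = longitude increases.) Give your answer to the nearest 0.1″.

At latitude -28.332°, cos φ = 0.880212.
1° of longitude at this latitude = 110.9 × cos φ = 97.62 km, so Δλ = 391.2 / 97615.6 = 0.0040076° = 14.427″.

Δλ = 14.4″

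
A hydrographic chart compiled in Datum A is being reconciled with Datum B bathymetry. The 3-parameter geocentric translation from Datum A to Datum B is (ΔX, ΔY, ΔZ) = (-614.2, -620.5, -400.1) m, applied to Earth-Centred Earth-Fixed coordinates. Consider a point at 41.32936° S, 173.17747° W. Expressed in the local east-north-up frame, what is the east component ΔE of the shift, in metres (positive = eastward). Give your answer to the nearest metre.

At φ = -41.32936°, λ = -173.17747°: sin φ = -0.660387, cos φ = 0.750926, sin λ = -0.118794, cos λ = -0.992919.
ΔE = −sin λ·ΔX + cos λ·ΔY = −(-0.118794)·(-614.2) + (-0.992919)·(-620.5) = 543.14 m.

ΔE = 543 m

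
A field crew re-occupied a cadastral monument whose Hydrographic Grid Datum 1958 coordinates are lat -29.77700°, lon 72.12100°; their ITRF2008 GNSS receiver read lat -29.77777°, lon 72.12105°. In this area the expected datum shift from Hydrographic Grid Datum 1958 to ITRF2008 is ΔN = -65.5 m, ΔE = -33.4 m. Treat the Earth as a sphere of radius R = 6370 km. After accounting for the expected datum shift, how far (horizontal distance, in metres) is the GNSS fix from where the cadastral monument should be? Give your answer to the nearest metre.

43 m

Observed coordinate differences: Δφ = -0.00077°, Δλ = +0.00005°.
Converting to metres (1° lat = 111177 m, cos φ = 0.867965): observed ΔN = -85.6 m, observed ΔE = 4.8 m.
Subtracting the expected shift leaves a residual of -85.6 − (-65.5) = -20.1 m north and 4.8 − (-33.4) = 38.2 m east.
Residual distance = √((-20.1)² + 38.2²) = 43.2 m.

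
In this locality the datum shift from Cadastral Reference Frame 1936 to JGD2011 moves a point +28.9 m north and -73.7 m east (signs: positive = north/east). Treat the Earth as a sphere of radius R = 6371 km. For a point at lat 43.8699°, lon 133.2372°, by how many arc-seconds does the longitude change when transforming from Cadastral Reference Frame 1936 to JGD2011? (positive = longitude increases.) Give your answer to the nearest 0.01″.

At latitude 43.8699°, cos φ = 0.720915.
One radian of longitude at latitude φ spans R cos φ, so Δλ = ΔE / (R cos φ) = -73.7 / (6371000 × 0.720915) = -1.6046e-05 rad = -3.310″.

Δλ = -3.31″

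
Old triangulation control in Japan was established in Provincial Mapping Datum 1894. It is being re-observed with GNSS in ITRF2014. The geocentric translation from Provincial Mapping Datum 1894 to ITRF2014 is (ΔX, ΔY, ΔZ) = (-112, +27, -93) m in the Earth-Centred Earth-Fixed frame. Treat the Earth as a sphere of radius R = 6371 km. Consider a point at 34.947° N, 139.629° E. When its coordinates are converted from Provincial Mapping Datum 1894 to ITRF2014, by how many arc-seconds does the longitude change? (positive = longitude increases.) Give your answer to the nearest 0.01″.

Δλ = 2.05″

sin φ = 0.572818, cos φ = 0.819682, sin λ = 0.647734, cos λ = -0.761866.
East component: ΔE = −sin λ·ΔX + cos λ·ΔY = −(0.647734)(-112) + (-0.761866)(27) = 51.98 m.
1° of latitude spans πR/180 = 111195 m; at latitude φ, 1° of longitude spans that × cos φ = 91144.5 m, so Δλ = 51.98 / 91144.5 × 3600 = 2.053″.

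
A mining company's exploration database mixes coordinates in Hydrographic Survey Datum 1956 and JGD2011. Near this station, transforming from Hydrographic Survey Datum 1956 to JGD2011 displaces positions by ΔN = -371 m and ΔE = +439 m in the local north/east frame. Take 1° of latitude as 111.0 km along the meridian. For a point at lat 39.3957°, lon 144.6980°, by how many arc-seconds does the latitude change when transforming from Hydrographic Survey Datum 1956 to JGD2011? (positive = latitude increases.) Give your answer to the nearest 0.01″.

Δφ = -12.03″

1° of latitude = 111.0 km, so Δφ = -371.0 / 111000 = -0.0033423° = -12.032″.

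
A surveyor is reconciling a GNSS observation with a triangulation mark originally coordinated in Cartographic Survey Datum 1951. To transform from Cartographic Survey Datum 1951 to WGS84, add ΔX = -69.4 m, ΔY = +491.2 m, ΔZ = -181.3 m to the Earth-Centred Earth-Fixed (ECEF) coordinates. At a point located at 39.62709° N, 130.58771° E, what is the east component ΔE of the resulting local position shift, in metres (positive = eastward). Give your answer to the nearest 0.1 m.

ΔE = -266.9 m

The local east axis at (φ, λ) is (−sin λ, cos λ, 0), so ΔE = −sin(130.58771°)·(-69.4) + cos(130.58771°)·491.2 = -266.88 m.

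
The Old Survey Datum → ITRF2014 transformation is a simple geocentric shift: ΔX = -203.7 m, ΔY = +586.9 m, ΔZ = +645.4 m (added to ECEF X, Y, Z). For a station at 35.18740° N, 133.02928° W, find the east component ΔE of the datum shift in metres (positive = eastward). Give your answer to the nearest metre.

The local east axis at (φ, λ) is (−sin λ, cos λ, 0), so ΔE = −sin(-133.02928°)·(-203.7) + cos(-133.02928°)·586.9 = -549.39 m.

ΔE = -549 m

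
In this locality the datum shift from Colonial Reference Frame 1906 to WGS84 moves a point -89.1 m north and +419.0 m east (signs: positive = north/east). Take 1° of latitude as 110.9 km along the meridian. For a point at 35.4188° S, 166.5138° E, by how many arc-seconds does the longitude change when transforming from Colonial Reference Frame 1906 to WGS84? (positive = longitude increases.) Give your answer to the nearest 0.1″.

Δλ = 16.7″

At latitude -35.4188°, cos φ = 0.814938.
1° of longitude at this latitude = 110.9 × cos φ = 90.38 km, so Δλ = 419.0 / 90376.6 = 0.0046362° = 16.690″.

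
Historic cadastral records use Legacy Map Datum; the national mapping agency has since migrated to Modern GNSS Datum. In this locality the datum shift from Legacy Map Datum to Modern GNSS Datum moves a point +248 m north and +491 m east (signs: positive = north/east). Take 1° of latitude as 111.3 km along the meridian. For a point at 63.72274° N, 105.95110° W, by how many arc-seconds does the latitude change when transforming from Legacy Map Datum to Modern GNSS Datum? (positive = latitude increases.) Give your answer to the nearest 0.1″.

Δφ = 8.0″

1° of latitude = 111.3 km, so Δφ = 248.0 / 111300 = 0.0022282° = 8.022″.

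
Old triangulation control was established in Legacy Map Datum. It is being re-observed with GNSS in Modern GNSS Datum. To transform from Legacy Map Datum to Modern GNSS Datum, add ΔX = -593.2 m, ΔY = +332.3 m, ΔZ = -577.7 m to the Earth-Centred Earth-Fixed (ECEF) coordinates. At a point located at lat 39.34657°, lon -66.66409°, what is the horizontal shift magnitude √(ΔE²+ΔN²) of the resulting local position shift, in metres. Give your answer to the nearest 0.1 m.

426.0 m

At φ = 39.34657°, λ = -66.66409°: sin φ = 0.634010, cos φ = 0.773325, sin λ = -0.918198, cos λ = 0.396121.
ΔE = −sin λ·ΔX + cos λ·ΔY = −(-0.918198)·(-593.2) + (0.396121)·(332.3) = -413.04 m.
ΔN = −sin φ cos λ·ΔX − sin φ sin λ·ΔY + cos φ·ΔZ = −(0.634010)(0.396121)(-593.2) − (0.634010)(-0.918198)(332.3) + (0.773325)(-577.7) = -104.32 m.
Horizontal magnitude = √(ΔE² + ΔN²) = √((-413.04)² + (-104.32)²) = 426.02 m.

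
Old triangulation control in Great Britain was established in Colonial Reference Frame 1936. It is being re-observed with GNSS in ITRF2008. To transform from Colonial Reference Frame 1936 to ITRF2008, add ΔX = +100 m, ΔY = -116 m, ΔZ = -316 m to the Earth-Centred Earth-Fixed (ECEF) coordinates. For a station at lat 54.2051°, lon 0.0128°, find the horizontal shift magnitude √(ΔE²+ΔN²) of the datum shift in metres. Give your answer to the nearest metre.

290 m

At φ = 54.2051°, λ = 0.0128°: sin φ = 0.811116, cos φ = 0.584885, sin λ = 0.000223, cos λ = 1.000000.
ΔE = −sin λ·ΔX + cos λ·ΔY = −(0.000223)·(100) + (1.000000)·(-116) = -116.02 m.
ΔN = −sin φ cos λ·ΔX − sin φ sin λ·ΔY + cos φ·ΔZ = −(0.811116)(1.000000)(100) − (0.811116)(0.000223)(-116) + (0.584885)(-316) = -265.91 m.
Horizontal magnitude = √(ΔE² + ΔN²) = √((-116.02)² + (-265.91)²) = 290.12 m.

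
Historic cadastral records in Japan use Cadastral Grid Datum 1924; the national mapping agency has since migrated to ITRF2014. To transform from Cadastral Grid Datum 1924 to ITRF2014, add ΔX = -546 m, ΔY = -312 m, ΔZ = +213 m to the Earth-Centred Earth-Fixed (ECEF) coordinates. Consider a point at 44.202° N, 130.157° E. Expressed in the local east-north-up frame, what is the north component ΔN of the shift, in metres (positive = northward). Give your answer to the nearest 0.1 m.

ΔN = 73.5 m

At φ = 44.202°, λ = 130.157°: sin φ = 0.697190, cos φ = 0.716886, sin λ = 0.764280, cos λ = -0.644884.
ΔN = −sin φ cos λ·ΔX − sin φ sin λ·ΔY + cos φ·ΔZ = −(0.697190)(-0.644884)(-546) − (0.697190)(0.764280)(-312) + (0.716886)(213) = 73.46 m.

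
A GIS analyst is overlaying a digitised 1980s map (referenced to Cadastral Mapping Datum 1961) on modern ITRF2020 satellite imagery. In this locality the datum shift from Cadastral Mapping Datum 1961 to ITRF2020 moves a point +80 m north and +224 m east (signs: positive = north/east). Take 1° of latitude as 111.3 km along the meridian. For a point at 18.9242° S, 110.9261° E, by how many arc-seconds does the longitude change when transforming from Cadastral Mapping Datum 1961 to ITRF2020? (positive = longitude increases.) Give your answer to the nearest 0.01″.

Δλ = 7.66″

At latitude -18.9242°, cos φ = 0.945948.
1° of longitude at this latitude = 111.3 × cos φ = 105.28 km, so Δλ = 224.0 / 105284.1 = 0.0021276° = 7.659″.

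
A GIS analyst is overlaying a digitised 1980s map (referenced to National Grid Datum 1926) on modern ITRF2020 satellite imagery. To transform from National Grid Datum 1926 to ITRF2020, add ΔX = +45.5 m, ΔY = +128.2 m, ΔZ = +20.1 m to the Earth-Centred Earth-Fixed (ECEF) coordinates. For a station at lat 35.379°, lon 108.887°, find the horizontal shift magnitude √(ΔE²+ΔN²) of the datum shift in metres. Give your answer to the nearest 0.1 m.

The local east axis at (φ, λ) is (−sin λ, cos λ, 0), so ΔE = −sin(108.887°)·45.5 + cos(108.887°)·128.2 = -84.55 m.
The local north axis is (−sin φ cos λ, −sin φ sin λ, cos φ), giving ΔN = 8.528 − 70.229 + 16.388 = -45.31 m.
Horizontal magnitude = √(ΔE² + ΔN²) = √((-84.55)² + (-45.31)²) = 95.93 m.

95.9 m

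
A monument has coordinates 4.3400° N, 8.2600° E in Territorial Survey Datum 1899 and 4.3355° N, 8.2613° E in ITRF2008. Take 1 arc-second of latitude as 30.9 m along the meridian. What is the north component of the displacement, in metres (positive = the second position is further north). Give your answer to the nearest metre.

ΔN = -501 m

Δφ = 4.3355° − 4.3400° = -0.0045°; Δλ = 8.2613° − 8.2600° = +0.0013°.
1° of latitude = 3600 × 30.90 = 111240 m.
ΔN = Δφ × 111240 = -500.6 m; ΔE = Δλ × 111240 × cos(4.3400°) = +0.0013 × 111240 × 0.997133 = 144.2 m.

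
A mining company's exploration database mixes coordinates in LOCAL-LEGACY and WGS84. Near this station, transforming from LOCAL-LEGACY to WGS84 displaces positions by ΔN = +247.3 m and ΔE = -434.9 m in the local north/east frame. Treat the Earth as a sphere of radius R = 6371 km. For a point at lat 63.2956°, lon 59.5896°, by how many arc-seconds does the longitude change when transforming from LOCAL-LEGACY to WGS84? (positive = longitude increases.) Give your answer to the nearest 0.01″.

Δλ = -31.33″

At latitude 63.2956°, cos φ = 0.449388.
One radian of longitude at latitude φ spans R cos φ, so Δλ = ΔE / (R cos φ) = -434.9 / (6371000 × 0.449388) = -1.5190e-04 rad = -31.332″.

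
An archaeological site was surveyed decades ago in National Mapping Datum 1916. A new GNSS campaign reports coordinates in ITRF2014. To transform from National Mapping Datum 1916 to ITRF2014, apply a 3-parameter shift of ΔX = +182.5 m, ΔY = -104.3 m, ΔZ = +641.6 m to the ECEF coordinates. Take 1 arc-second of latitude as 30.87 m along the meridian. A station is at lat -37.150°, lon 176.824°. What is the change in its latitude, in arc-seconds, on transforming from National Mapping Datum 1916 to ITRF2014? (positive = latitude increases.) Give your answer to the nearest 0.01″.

Δφ = 12.89″

sin φ = -0.603904, cos φ = 0.797057, sin λ = 0.055403, cos λ = -0.998464.
North component: ΔN = −sin φ cos λ·ΔX − sin φ sin λ·ΔY + cos φ·ΔZ = −(-0.603904)(-0.998464)(182.5) − (-0.603904)(0.055403)(-104.3) + (0.797057)(641.6) = 397.86 m.
1° of latitude spans 3600 × 30.87 = 111132 m, so Δφ = 397.86 / 111132 × 3600 = 12.888″.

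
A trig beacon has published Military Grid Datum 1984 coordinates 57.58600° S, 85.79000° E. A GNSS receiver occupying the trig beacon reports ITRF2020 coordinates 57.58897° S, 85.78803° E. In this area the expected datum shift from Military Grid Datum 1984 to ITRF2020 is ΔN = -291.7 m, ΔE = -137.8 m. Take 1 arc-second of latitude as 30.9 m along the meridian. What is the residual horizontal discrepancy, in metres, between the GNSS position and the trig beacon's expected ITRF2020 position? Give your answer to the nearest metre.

Observed coordinate differences: Δφ = -0.00297°, Δλ = -0.00197°.
Converting to metres (1° lat = 111240 m, cos φ = 0.536033): observed ΔN = -330.4 m, observed ΔE = -117.5 m.
Subtracting the expected shift leaves a residual of -330.4 − (-291.7) = -38.7 m north and -117.5 − (-137.8) = 20.3 m east.
Residual distance = √((-38.7)² + 20.3²) = 43.7 m.

44 m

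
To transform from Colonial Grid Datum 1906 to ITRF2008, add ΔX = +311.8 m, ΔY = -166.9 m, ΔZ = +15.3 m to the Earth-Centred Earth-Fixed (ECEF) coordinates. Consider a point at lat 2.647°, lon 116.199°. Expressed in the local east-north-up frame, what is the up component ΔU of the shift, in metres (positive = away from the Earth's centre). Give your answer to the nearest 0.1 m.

At φ = 2.647°, λ = 116.199°: sin φ = 0.046182, cos φ = 0.998933, sin λ = 0.897266, cos λ = -0.441490.
ΔU = cos φ cos λ·ΔX + cos φ sin λ·ΔY + sin φ·ΔZ = (0.998933)(-0.441490)(311.8) + (0.998933)(0.897266)(-166.9) + (0.046182)(15.3) = -286.40 m.

ΔU = -286.4 m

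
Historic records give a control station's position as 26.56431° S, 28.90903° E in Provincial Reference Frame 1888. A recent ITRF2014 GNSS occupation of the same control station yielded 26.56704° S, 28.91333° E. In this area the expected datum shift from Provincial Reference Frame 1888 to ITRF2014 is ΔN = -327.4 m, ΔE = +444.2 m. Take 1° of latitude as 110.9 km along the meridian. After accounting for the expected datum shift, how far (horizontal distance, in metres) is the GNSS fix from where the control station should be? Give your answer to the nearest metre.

Observed coordinate differences: Δφ = -0.00273°, Δλ = +0.00430°.
Converting to metres (1° lat = 110900 m, cos φ = 0.894433): observed ΔN = -302.8 m, observed ΔE = 426.5 m.
Subtracting the expected shift leaves a residual of -302.8 − (-327.4) = 24.6 m north and 426.5 − (444.2) = -17.7 m east.
Residual distance = √(24.6² + (-17.7)²) = 30.3 m.

30 m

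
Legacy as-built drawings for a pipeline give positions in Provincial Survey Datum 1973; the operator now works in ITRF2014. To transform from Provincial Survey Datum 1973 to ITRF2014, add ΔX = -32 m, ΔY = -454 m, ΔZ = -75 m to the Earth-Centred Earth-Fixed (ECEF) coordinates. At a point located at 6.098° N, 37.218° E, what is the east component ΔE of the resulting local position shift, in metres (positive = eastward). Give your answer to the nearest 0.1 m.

The local east axis at (φ, λ) is (−sin λ, cos λ, 0), so ΔE = −sin(37.218°)·(-32) + cos(37.218°)·(-454) = -342.18 m.

ΔE = -342.2 m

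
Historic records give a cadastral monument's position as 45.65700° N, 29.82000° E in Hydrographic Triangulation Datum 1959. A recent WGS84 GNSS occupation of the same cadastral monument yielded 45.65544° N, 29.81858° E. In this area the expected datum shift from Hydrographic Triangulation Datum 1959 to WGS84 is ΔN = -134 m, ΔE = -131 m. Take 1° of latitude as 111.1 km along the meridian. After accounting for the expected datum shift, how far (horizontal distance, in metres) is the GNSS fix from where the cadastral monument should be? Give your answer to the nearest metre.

Observed coordinate differences: Δφ = -0.00156°, Δλ = -0.00142°.
Converting to metres (1° lat = 111100 m, cos φ = 0.698952): observed ΔN = -173.3 m, observed ΔE = -110.3 m.
Subtracting the expected shift leaves a residual of -173.3 − (-134) = -39.3 m north and -110.3 − (-131) = 20.7 m east.
Residual distance = √((-39.3)² + 20.7²) = 44.4 m.

44 m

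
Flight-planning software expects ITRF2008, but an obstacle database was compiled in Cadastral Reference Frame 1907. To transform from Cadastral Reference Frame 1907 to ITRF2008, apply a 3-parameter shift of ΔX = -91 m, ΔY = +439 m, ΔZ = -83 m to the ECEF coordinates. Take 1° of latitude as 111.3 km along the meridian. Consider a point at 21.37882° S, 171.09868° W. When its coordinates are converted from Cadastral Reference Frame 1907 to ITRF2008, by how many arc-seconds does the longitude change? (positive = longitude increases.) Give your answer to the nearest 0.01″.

Δλ = -15.55″

sin φ = -0.364533, cos φ = 0.931191, sin λ = -0.154733, cos λ = -0.987956.
East component: ΔE = −sin λ·ΔX + cos λ·ΔY = −(-0.154733)(-91) + (-0.987956)(439) = -447.79 m.
1° of latitude spans 111300 m; at latitude φ, 1° of longitude spans that × cos φ = 103641.5 m, so Δλ = -447.79 / 103641.5 × 3600 = -15.554″.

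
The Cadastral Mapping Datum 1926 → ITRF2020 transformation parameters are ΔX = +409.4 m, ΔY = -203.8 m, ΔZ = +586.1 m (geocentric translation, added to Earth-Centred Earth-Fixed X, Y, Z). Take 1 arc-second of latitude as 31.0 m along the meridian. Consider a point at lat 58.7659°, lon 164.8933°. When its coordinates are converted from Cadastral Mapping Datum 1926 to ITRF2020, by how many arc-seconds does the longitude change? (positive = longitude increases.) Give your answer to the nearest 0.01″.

sin φ = 0.855056, cos φ = 0.518536, sin λ = 0.260617, cos λ = -0.965442.
East component: ΔE = −sin λ·ΔX + cos λ·ΔY = −(0.260617)(409.4) + (-0.965442)(-203.8) = 90.06 m.
1° of latitude spans 3600 × 31.00 = 111600 m; at latitude φ, 1° of longitude spans that × cos φ = 57868.6 m, so Δλ = 90.06 / 57868.6 × 3600 = 5.603″.

Δλ = 5.60″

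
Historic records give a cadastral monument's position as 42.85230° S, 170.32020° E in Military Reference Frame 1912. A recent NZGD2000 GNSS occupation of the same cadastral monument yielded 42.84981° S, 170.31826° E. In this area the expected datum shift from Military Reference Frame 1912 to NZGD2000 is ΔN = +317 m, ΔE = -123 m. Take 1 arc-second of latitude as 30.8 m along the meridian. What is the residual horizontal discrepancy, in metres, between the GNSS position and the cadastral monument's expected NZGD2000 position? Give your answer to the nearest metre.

54 m

Observed coordinate differences: Δφ = +0.00249°, Δλ = -0.00194°.
Converting to metres (1° lat = 110880 m, cos φ = 0.733109): observed ΔN = 276.1 m, observed ΔE = -157.7 m.
Subtracting the expected shift leaves a residual of 276.1 − (317) = -40.9 m north and -157.7 − (-123) = -34.7 m east.
Residual distance = √((-40.9)² + (-34.7)²) = 53.6 m.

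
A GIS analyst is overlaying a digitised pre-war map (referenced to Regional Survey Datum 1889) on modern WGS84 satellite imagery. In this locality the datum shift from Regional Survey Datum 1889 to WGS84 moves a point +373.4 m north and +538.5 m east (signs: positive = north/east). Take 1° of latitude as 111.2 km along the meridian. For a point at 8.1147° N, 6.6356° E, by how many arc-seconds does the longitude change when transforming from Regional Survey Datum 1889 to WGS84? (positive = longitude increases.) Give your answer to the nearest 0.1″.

At latitude 8.1147°, cos φ = 0.989987.
1° of longitude at this latitude = 111.2 × cos φ = 110.09 km, so Δλ = 538.5 / 110086.6 = 0.0048916° = 17.610″.

Δλ = 17.6″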